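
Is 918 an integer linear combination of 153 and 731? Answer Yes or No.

gcd(153, 731): 731 = 4·153 + 119; 153 = 1·119 + 34; 119 = 3·34 + 17; 34 = 2·17 + 0 → 17
17 divides 918, so a solution exists.

Yes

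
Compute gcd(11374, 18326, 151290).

11374 = 2 · 11² · 47; 18326 = 2 · 7² · 11 · 17; 151290 = 2 · 3² · 5 · 41²
gcd takes min exponent of each prime: 2 = 2

2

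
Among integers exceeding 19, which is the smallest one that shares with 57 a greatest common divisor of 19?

Multiples of 19 above 19: 19·2, 19·3, … . Need the cofactor coprime to 57/19 = 3.
Checking s = 2, 3, … the first with gcd(s, 3) = 1 is s = 2, giving 38.

38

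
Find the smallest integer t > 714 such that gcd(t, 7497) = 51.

gcd(t, 7497) = 51 forces 51 | t; write t = 51s. Then gcd(51s, 51·147) = 51·gcd(s, 147), so need gcd(s, 147) = 1.
51s > 714 gives s ≥ 15. The least s ≥ 15 coprime to 147 is 16, so t = 51·16 = 816.

816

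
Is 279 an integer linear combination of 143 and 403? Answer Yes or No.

gcd(143, 403): 403 = 2·143 + 117; 143 = 1·117 + 26; 117 = 4·26 + 13; 26 = 2·13 + 0 → 13
13 does not divide 279, so a solution does not exist.

No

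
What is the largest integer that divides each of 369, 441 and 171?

9

gcd(369, 441): 441 = 1·369 + 72; 369 = 5·72 + 9; 72 = 8·9 + 0 → 9
gcd(9, 171): 171 = 19·9 + 0 → 9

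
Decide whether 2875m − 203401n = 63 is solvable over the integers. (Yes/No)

By Bézout, 2875m − 203401n = 63 has integer solutions iff gcd(2875, 203401) | 63.
Euclid: 203401 = 70·2875 + 2151; 2875 = 1·2151 + 724; 2151 = 2·724 + 703; 724 = 1·703 + 21; 703 = 33·21 + 10; 21 = 2·10 + 1; 10 = 10·1 + 0. gcd = 1; 63 mod 1 = 0. Yes.

Yes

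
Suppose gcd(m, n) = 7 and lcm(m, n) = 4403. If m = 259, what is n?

Using mn = gcd(m,n)·lcm(m,n) = 7·4403 = 30821, we get n = 30821/259 = 119.

119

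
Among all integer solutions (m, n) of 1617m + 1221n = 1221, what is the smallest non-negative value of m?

Reduce mod 1221: 1617m ≡ 1221 (mod 1221). With g = gcd(1617, 1221) = 33 dividing 1221, divide through: 49m ≡ 37 (mod 37).
Since gcd(49, 37) = 1, m ≡ 37·(49)⁻¹ ≡ 0 (mod 37). Smallest non-negative: 0.

0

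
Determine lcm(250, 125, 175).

250 = 2 · 5³; 125 = 5³; 175 = 5² · 7
lcm takes max exponent of each prime: 2 · 5³ · 7 = 1750

1750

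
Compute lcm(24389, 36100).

gcd first: 36100 = 1·24389 + 11711; 24389 = 2·11711 + 967; 11711 = 12·967 + 107; 967 = 9·107 + 4; 107 = 26·4 + 3; 4 = 1·3 + 1; 3 = 3·1 + 0 → gcd = 1
lcm = 24389·36100/gcd = 880442900/1 = 880442900

880442900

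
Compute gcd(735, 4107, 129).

gcd(735, 4107): 4107 = 5·735 + 432; 735 = 1·432 + 303; 432 = 1·303 + 129; 303 = 2·129 + 45; 129 = 2·45 + 39; 45 = 1·39 + 6; 39 = 6·6 + 3; 6 = 2·3 + 0 → 3
gcd(3, 129): 129 = 43·3 + 0 → 3

3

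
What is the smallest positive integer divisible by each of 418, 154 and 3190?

lcm(418, 154) = 418·154/gcd = 64372/22 = 2926
lcm(2926, 3190) = 2926·3190/gcd = 9333940/22 = 424270

424270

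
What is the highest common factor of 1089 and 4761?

1089 = 3² · 11²
4761 = 3² · 23²
Common: 3² = 9

9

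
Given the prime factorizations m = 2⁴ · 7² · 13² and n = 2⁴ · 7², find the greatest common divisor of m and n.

784

min exponent per shared prime: 2⁴ · 7² = 784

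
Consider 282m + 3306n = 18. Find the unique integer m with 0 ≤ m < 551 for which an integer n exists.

469

Reduce mod 3306: 282m ≡ 18 (mod 3306). With g = gcd(282, 3306) = 6 dividing 18, divide through: 47m ≡ 3 (mod 551).
Since gcd(47, 551) = 1, m ≡ 3·(47)⁻¹ ≡ 469 (mod 551). Smallest non-negative: 469.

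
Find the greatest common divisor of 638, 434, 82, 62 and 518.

638 = 2 · 11 · 29; 434 = 2 · 7 · 31; 82 = 2 · 41; 62 = 2 · 31; 518 = 2 · 7 · 37
gcd takes min exponent of each prime: 2 = 2

2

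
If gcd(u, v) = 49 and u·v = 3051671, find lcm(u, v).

For any two positive integers, gcd × lcm equals their product. Hence lcm = 3051671 / 49 = 62279.

62279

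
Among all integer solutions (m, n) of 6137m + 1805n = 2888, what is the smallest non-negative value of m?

Reduce mod 1805: 6137m ≡ 2888 (mod 1805). With g = gcd(6137, 1805) = 361 dividing 2888, divide through: 17m ≡ 8 (mod 5).
Since gcd(17, 5) = 1, m ≡ 8·(17)⁻¹ ≡ 4 (mod 5). Smallest non-negative: 4.

4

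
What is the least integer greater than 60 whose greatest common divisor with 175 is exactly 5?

65

175 = 5·35. Any a with gcd(a, 175) = 5 is a multiple of 5, say 5s, with s coprime to 35.
Need s > 60/5, so s ≥ 13. First s ≥ 13 with gcd(s, 35) = 1 is s = 13. Thus a = 5·13 = 65.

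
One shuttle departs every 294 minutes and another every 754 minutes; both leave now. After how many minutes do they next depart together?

294 = 2 · 3 · 7²; 754 = 2 · 13 · 29
max exponents: 2 · 3 · 7² · 13 · 29 = 110838

110838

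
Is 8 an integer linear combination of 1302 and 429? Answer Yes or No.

No

gcd(1302, 429): 1302 = 3·429 + 15; 429 = 28·15 + 9; 15 = 1·9 + 6; 9 = 1·6 + 3; 6 = 2·3 + 0 → 3
3 does not divide 8, so a solution does not exist.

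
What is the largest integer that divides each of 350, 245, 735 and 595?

35

350 = 2 · 5² · 7; 245 = 5 · 7²; 735 = 3 · 5 · 7²; 595 = 5 · 7 · 17
gcd takes min exponent of each prime: 5 · 7 = 35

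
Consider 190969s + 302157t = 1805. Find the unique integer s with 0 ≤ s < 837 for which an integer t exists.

Reduce mod 302157: 190969s ≡ 1805 (mod 302157). With g = gcd(190969, 302157) = 361 dividing 1805, divide through: 529s ≡ 5 (mod 837).
Since gcd(529, 837) = 1, s ≡ 5·(529)⁻¹ ≡ 731 (mod 837). Smallest non-negative: 731.

731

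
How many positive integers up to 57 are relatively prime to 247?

50

247 = 13·19. Inclusion–exclusion on these primes:
57 − ⌊57/13⌋ − ⌊57/19⌋ + ⌊57/247⌋ = 50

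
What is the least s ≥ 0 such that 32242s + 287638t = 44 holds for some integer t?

Euclid: 287638 = 8·32242 + 29702; 32242 = 1·29702 + 2540; 29702 = 11·2540 + 1762; 2540 = 1·1762 + 778; 1762 = 2·778 + 206; 778 = 3·206 + 160; 206 = 1·160 + 46; 160 = 3·46 + 22; 46 = 2·22 + 2; 22 = 11·2 + 0 → gcd = 2; 44 = 2·22.
Back-substitution yields 32242·(-12570) + 287638·(1409) = 2, so one solution is s = -12570·22 = -276540, t = 1409·22 = 30998.
Solutions in s differ by 287638/2 = 143819; the one in [0, 143819) is -276540 mod 143819 = 11098.

11098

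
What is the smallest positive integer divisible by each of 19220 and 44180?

gcd first: 44180 = 2·19220 + 5740; 19220 = 3·5740 + 2000; 5740 = 2·2000 + 1740; 2000 = 1·1740 + 260; 1740 = 6·260 + 180; 260 = 1·180 + 80; 180 = 2·80 + 20; 80 = 4·20 + 0 → gcd = 20
lcm = 19220·44180/gcd = 849139600/20 = 42456980

42456980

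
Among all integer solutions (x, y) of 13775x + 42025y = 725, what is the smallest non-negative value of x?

Euclid: 42025 = 3·13775 + 700; 13775 = 19·700 + 475; 700 = 1·475 + 225; 475 = 2·225 + 25; 225 = 9·25 + 0 → gcd = 25; 725 = 25·29.
Back-substitution yields 13775·(180) + 42025·(-59) = 25, so one solution is x = 180·29 = 5220, y = -59·29 = -1711.
Solutions in x differ by 42025/25 = 1681; the one in [0, 1681) is 5220 mod 1681 = 177.

177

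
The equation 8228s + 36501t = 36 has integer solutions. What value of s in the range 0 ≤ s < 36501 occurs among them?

Euclid: 36501 = 4·8228 + 3589; 8228 = 2·3589 + 1050; 3589 = 3·1050 + 439; 1050 = 2·439 + 172; 439 = 2·172 + 95; 172 = 1·95 + 77; 95 = 1·77 + 18; 77 = 4·18 + 5; 18 = 3·5 + 3; 5 = 1·3 + 2; 3 = 1·2 + 1; 2 = 2·1 + 0 → gcd = 1; 36 = 1·36.
Back-substitution yields 8228·(-14218) + 36501·(3205) = 1, so one solution is s = -14218·36 = -511848, t = 3205·36 = 115380.
Solutions in s differ by 36501/1 = 36501; the one in [0, 36501) is -511848 mod 36501 = 35667.

35667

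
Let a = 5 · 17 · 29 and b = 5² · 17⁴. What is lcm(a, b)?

max exponent per prime: 5² · 17⁴ · 29 = 60552725

60552725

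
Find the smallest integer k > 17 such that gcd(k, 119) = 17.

119 = 17·7. Any k with gcd(k, 119) = 17 is a multiple of 17, say 17s, with s coprime to 7.
Need s > 17/17, so s ≥ 2. First s ≥ 2 with gcd(s, 7) = 1 is s = 2. Thus k = 17·2 = 34.

34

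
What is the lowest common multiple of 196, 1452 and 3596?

63962052

196 = 2² · 7²; 1452 = 2² · 3 · 11²; 3596 = 2² · 29 · 31
lcm takes max exponent of each prime: 2² · 3 · 7² · 11² · 29 · 31 = 63962052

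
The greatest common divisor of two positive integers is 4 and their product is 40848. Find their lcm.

10212

gcd·lcm = product, so lcm = 40848/4 = 10212.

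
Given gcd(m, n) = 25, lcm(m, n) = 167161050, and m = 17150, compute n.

m·n = gcd·lcm = 25·167161050 = 4179026250, so n = 4179026250/17150 = 243675.

243675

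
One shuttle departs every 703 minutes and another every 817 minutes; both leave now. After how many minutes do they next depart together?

30229

703 = 19 · 37; 817 = 19 · 43
max exponents: 19 · 37 · 43 = 30229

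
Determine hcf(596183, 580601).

49

596183 = 7² · 23³
580601 = 7² · 17² · 41
Common: 7² = 49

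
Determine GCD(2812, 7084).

4

2812 = 2² · 19 · 37
7084 = 2² · 7 · 11 · 23
Common: 2² = 4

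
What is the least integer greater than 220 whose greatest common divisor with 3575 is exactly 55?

Multiples of 55 above 220: 55·5, 55·6, … . Need the cofactor coprime to 3575/55 = 65.
Checking s = 5, 6, … the first with gcd(s, 65) = 1 is s = 6, giving 330.

330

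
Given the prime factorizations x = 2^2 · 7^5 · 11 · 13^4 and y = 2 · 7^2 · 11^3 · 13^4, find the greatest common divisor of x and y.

min exponent per shared prime: 2 · 7^2 · 11 · 13^4 = 30788758

30788758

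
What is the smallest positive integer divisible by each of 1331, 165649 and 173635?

1331 = 11³; 165649 = 11² · 37²; 173635 = 5 · 7 · 11² · 41
lcm takes max exponent of each prime: 5 · 7 · 11³ · 37² · 41 = 2614769465

2614769465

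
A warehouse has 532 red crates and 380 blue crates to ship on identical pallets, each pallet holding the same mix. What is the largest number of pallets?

Euclid: 532 = 1·380 + 152; 380 = 2·152 + 76; 152 = 2·76 + 0. Last nonzero remainder: 76.

76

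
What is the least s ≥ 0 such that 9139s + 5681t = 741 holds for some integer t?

Euclid: 9139 = 1·5681 + 3458; 5681 = 1·3458 + 2223; 3458 = 1·2223 + 1235; 2223 = 1·1235 + 988; 1235 = 1·988 + 247; 988 = 4·247 + 0 → gcd = 247; 741 = 247·3.
Back-substitution yields 9139·(5) + 5681·(-8) = 247, so one solution is s = 5·3 = 15, t = -8·3 = -24.
Solutions in s differ by 5681/247 = 23; the one in [0, 23) is 15 mod 23 = 15.

15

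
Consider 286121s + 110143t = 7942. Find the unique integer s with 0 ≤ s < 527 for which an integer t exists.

144

Euclid: 286121 = 2·110143 + 65835; 110143 = 1·65835 + 44308; 65835 = 1·44308 + 21527; 44308 = 2·21527 + 1254; 21527 = 17·1254 + 209; 1254 = 6·209 + 0 → gcd = 209; 7942 = 209·38.
Back-substitution yields 286121·(87) + 110143·(-226) = 209, so one solution is s = 87·38 = 3306, t = -226·38 = -8588.
Solutions in s differ by 110143/209 = 527; the one in [0, 527) is 3306 mod 527 = 144.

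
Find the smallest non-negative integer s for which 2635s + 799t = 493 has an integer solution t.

Euclid: 2635 = 3·799 + 238; 799 = 3·238 + 85; 238 = 2·85 + 68; 85 = 1·68 + 17; 68 = 4·17 + 0 → gcd = 17; 493 = 17·29.
Back-substitution yields 2635·(-10) + 799·(33) = 17, so one solution is s = -10·29 = -290, t = 33·29 = 957.
Solutions in s differ by 799/17 = 47; the one in [0, 47) is -290 mod 47 = 39.

39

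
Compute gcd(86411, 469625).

Euclid: 469625 = 5·86411 + 37570; 86411 = 2·37570 + 11271; 37570 = 3·11271 + 3757; 11271 = 3·3757 + 0. Last nonzero remainder: 3757.

3757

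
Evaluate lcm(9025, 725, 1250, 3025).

9025 = 5² · 19²; 725 = 5² · 29; 1250 = 2 · 5⁴; 3025 = 5² · 11²
lcm takes max exponent of each prime: 2 · 5⁴ · 11² · 19² · 29 = 1583436250

1583436250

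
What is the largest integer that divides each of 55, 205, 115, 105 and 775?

5

gcd(55, 205): 205 = 3·55 + 40; 55 = 1·40 + 15; 40 = 2·15 + 10; 15 = 1·10 + 5; 10 = 2·5 + 0 → 5
gcd(5, 115): 115 = 23·5 + 0 → 5
gcd(5, 105): 105 = 21·5 + 0 → 5
gcd(5, 775): 775 = 155·5 + 0 → 5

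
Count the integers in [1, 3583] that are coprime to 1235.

Prime factors of 1235: 5, 13, 19. Count integers ≤ 3583 divisible by none of them.
By inclusion–exclusion: 3583 − ⌊3583/5⌋ − ⌊3583/13⌋ − ⌊3583/19⌋ + ⌊3583/65⌋ + ⌊3583/95⌋ + ⌊3583/247⌋ − ⌊3583/1235⌋ = 2508.

2508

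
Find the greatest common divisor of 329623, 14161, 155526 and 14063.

gcd(329623, 14161): 329623 = 23·14161 + 3920; 14161 = 3·3920 + 2401; 3920 = 1·2401 + 1519; 2401 = 1·1519 + 882; 1519 = 1·882 + 637; 882 = 1·637 + 245; 637 = 2·245 + 147; 245 = 1·147 + 98; 147 = 1·98 + 49; 98 = 2·49 + 0 → 49
gcd(49, 155526): 155526 = 3174·49 + 0 → 49
gcd(49, 14063): 14063 = 287·49 + 0 → 49

49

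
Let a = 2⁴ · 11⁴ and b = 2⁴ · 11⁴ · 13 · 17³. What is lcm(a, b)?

14961696464

max exponent per prime: 2⁴ · 11⁴ · 13 · 17³ = 14961696464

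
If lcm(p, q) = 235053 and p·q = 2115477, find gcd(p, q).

9

gcd·lcm = product, so gcd = 2115477/235053 = 9.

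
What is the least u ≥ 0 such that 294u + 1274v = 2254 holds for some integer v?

12

Reduce mod 1274: 294u ≡ 2254 (mod 1274). With g = gcd(294, 1274) = 98 dividing 2254, divide through: 3u ≡ 23 (mod 13).
Since gcd(3, 13) = 1, u ≡ 23·(3)⁻¹ ≡ 12 (mod 13). Smallest non-negative: 12.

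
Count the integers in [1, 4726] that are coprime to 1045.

1045 = 5·11·19. Inclusion–exclusion on these primes:
4726 − ⌊4726/5⌋ − ⌊4726/11⌋ − ⌊4726/19⌋ + ⌊4726/55⌋ + ⌊4726/95⌋ + ⌊4726/209⌋ − ⌊4726/1045⌋ = 3256

3256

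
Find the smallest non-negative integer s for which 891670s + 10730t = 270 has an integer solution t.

gcd(891670, 10730) = 10 (Euclid: 891670 = 83·10730 + 1080; 10730 = 9·1080 + 1010; 1080 = 1·1010 + 70; 1010 = 14·70 + 30; 70 = 2·30 + 10; 30 = 3·10 + 0), and 10 | 270.
Extended Euclid: 891670·(308) + 10730·(-25595) = 10. Scale by 27: s₀ = 8316.
General solution s = s₀ + 1073k; reducing mod 1073 gives s = 805 (and t = -66896).

805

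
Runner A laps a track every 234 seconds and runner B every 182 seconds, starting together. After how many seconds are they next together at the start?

234 = 2 · 3² · 13; 182 = 2 · 7 · 13
max exponents: 2 · 3² · 7 · 13 = 1638

1638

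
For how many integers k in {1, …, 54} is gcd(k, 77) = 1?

77 = 7·11. Inclusion–exclusion on these primes:
54 − ⌊54/7⌋ − ⌊54/11⌋ + ⌊54/77⌋ = 43

43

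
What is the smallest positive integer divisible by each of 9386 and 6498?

84474

9386 = 2 · 13 · 19²; 6498 = 2 · 3² · 19²
max exponents: 2 · 3² · 13 · 19² = 84474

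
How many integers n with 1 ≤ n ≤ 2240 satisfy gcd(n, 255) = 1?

255 = 3·5·17. Inclusion–exclusion on these primes:
2240 − ⌊2240/3⌋ − ⌊2240/5⌋ − ⌊2240/17⌋ + ⌊2240/15⌋ + ⌊2240/51⌋ + ⌊2240/85⌋ − ⌊2240/255⌋ = 1125

1125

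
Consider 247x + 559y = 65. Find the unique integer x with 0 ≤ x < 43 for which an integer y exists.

41

Euclid: 559 = 2·247 + 65; 247 = 3·65 + 52; 65 = 1·52 + 13; 52 = 4·13 + 0 → gcd = 13; 65 = 13·5.
Back-substitution yields 247·(-9) + 559·(4) = 13, so one solution is x = -9·5 = -45, y = 4·5 = 20.
Solutions in x differ by 559/13 = 43; the one in [0, 43) is -45 mod 43 = 41.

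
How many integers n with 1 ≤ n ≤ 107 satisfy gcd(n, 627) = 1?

Prime factors of 627: 3, 11, 19. Count integers ≤ 107 divisible by none of them.
By inclusion–exclusion: 107 − ⌊107/3⌋ − ⌊107/11⌋ − ⌊107/19⌋ + ⌊107/33⌋ + ⌊107/57⌋ + ⌊107/209⌋ − ⌊107/627⌋ = 62.

62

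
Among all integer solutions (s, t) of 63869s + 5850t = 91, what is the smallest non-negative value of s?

Reduce mod 5850: 63869s ≡ 91 (mod 5850). With g = gcd(63869, 5850) = 13 dividing 91, divide through: 4913s ≡ 7 (mod 450).
Since gcd(4913, 450) = 1, s ≡ 7·(4913)⁻¹ ≡ 389 (mod 450). Smallest non-negative: 389.

389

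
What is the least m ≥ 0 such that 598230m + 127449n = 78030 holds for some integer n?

gcd(598230, 127449) = 2601 (Euclid: 598230 = 4·127449 + 88434; 127449 = 1·88434 + 39015; 88434 = 2·39015 + 10404; 39015 = 3·10404 + 7803; 10404 = 1·7803 + 2601; 7803 = 3·2601 + 0), and 2601 | 78030.
Extended Euclid: 598230·(13) + 127449·(-61) = 2601. Scale by 30: m₀ = 390.
General solution m = m₀ + 49t; reducing mod 49 gives m = 47 (and n = -220).

47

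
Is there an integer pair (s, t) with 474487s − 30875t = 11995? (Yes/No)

By Bézout, 474487s − 30875t = 11995 has integer solutions iff gcd(474487, 30875) | 11995.
Euclid: 474487 = 15·30875 + 11362; 30875 = 2·11362 + 8151; 11362 = 1·8151 + 3211; 8151 = 2·3211 + 1729; 3211 = 1·1729 + 1482; 1729 = 1·1482 + 247; 1482 = 6·247 + 0. gcd = 247; 11995 mod 247 = 139. No.

No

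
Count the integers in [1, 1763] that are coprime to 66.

535

Prime factors of 66: 2, 3, 11. Count integers ≤ 1763 divisible by none of them.
By inclusion–exclusion: 1763 − ⌊1763/2⌋ − ⌊1763/3⌋ − ⌊1763/11⌋ + ⌊1763/6⌋ + ⌊1763/22⌋ + ⌊1763/33⌋ − ⌊1763/66⌋ = 535.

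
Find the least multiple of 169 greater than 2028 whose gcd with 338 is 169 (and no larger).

gcd(a, 338) = 169 forces 169 | a; write a = 169s. Then gcd(169s, 169·2) = 169·gcd(s, 2), so need gcd(s, 2) = 1.
169s > 2028 gives s ≥ 13. The least s ≥ 13 coprime to 2 is 13, so a = 169·13 = 2197.

2197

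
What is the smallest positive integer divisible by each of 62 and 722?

22382

62 = 2 · 31; 722 = 2 · 19²
max exponents: 2 · 19² · 31 = 22382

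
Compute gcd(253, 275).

11

Euclid: 275 = 1·253 + 22; 253 = 11·22 + 11; 22 = 2·11 + 0. Last nonzero remainder: 11.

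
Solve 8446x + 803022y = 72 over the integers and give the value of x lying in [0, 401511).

157638

Euclid: 803022 = 95·8446 + 652; 8446 = 12·652 + 622; 652 = 1·622 + 30; 622 = 20·30 + 22; 30 = 1·22 + 8; 22 = 2·8 + 6; 8 = 1·6 + 2; 6 = 3·2 + 0 → gcd = 2; 72 = 2·36.
Back-substitution yields 8446·(-107152) + 803022·(1127) = 2, so one solution is x = -107152·36 = -3857472, y = 1127·36 = 40572.
Solutions in x differ by 803022/2 = 401511; the one in [0, 401511) is -3857472 mod 401511 = 157638.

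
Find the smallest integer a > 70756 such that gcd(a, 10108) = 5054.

75810

10108 = 5054·2. Any a with gcd(a, 10108) = 5054 is a multiple of 5054, say 5054s, with s coprime to 2.
Need s > 70756/5054, so s ≥ 15. First s ≥ 15 with gcd(s, 2) = 1 is s = 15. Thus a = 5054·15 = 75810.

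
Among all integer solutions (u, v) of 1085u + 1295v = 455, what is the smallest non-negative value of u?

Euclid: 1295 = 1·1085 + 210; 1085 = 5·210 + 35; 210 = 6·35 + 0 → gcd = 35; 455 = 35·13.
Back-substitution yields 1085·(6) + 1295·(-5) = 35, so one solution is u = 6·13 = 78, v = -5·13 = -65.
Solutions in u differ by 1295/35 = 37; the one in [0, 37) is 78 mod 37 = 4.

4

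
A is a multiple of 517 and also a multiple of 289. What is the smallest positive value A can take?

gcd first: 517 = 1·289 + 228; 289 = 1·228 + 61; 228 = 3·61 + 45; 61 = 1·45 + 16; 45 = 2·16 + 13; 16 = 1·13 + 3; 13 = 4·3 + 1; 3 = 3·1 + 0 → gcd = 1
lcm = 517·289/gcd = 149413/1 = 149413

149413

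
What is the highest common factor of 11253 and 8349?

11253 = 3 · 11² · 31
8349 = 3 · 11² · 23
Common: 3 · 11² = 363

363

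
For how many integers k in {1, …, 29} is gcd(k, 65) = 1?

22

65 = 5·13. Inclusion–exclusion on these primes:
29 − ⌊29/5⌋ − ⌊29/13⌋ + ⌊29/65⌋ = 22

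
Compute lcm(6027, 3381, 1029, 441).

6027 = 3 · 7² · 41; 3381 = 3 · 7² · 23; 1029 = 3 · 7³; 441 = 3² · 7²
lcm takes max exponent of each prime: 3² · 7³ · 23 · 41 = 2911041

2911041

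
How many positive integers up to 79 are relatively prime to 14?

34

Prime factors of 14: 2, 7. Count integers ≤ 79 divisible by none of them.
By inclusion–exclusion: 79 − ⌊79/2⌋ − ⌊79/7⌋ + ⌊79/14⌋ = 34.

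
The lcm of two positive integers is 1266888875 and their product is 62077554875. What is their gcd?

gcd·lcm = product, so gcd = 62077554875/1266888875 = 49.

49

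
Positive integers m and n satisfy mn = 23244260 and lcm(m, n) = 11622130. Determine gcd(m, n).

2

From gcd × lcm = mn: gcd = 23244260 / 11622130 = 2.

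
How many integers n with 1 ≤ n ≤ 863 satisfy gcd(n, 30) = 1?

Prime factors of 30: 2, 3, 5. Count integers ≤ 863 divisible by none of them.
By inclusion–exclusion: 863 − ⌊863/2⌋ − ⌊863/3⌋ − ⌊863/5⌋ + ⌊863/6⌋ + ⌊863/10⌋ + ⌊863/15⌋ − ⌊863/30⌋ = 231.

231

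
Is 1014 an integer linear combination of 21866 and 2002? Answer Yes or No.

Yes

gcd(21866, 2002): 21866 = 10·2002 + 1846; 2002 = 1·1846 + 156; 1846 = 11·156 + 130; 156 = 1·130 + 26; 130 = 5·26 + 0 → 26
26 divides 1014, so a solution exists.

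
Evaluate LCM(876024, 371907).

876024 = 2³ · 3² · 23³; 371907 = 3² · 31² · 43
max exponents: 2³ · 3² · 23³ · 31² · 43 = 36199939752

36199939752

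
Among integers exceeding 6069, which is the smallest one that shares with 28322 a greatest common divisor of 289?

6647

28322 = 289·98. Any k with gcd(k, 28322) = 289 is a multiple of 289, say 289s, with s coprime to 98.
Need s > 6069/289, so s ≥ 22. First s ≥ 22 with gcd(s, 98) = 1 is s = 23. Thus k = 289·23 = 6647.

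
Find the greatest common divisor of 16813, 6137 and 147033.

gcd(16813, 6137): 16813 = 2·6137 + 4539; 6137 = 1·4539 + 1598; 4539 = 2·1598 + 1343; 1598 = 1·1343 + 255; 1343 = 5·255 + 68; 255 = 3·68 + 51; 68 = 1·51 + 17; 51 = 3·17 + 0 → 17
gcd(17, 147033): 147033 = 8649·17 + 0 → 17

17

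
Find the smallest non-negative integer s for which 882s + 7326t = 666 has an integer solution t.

Reduce mod 7326: 882s ≡ 666 (mod 7326). With g = gcd(882, 7326) = 18 dividing 666, divide through: 49s ≡ 37 (mod 407).
Since gcd(49, 407) = 1, s ≡ 37·(49)⁻¹ ≡ 333 (mod 407). Smallest non-negative: 333.

333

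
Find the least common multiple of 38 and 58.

gcd first: 58 = 1·38 + 20; 38 = 1·20 + 18; 20 = 1·18 + 2; 18 = 9·2 + 0 → gcd = 2
lcm = 38·58/gcd = 2204/2 = 1102

1102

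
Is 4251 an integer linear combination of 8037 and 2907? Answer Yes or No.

gcd(8037, 2907): 8037 = 2·2907 + 2223; 2907 = 1·2223 + 684; 2223 = 3·684 + 171; 684 = 4·171 + 0 → 171
171 does not divide 4251, so a solution does not exist.

No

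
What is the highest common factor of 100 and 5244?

Euclid: 5244 = 52·100 + 44; 100 = 2·44 + 12; 44 = 3·12 + 8; 12 = 1·8 + 4; 8 = 2·4 + 0. Last nonzero remainder: 4.

4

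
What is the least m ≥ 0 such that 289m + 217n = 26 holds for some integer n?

139

Reduce mod 217: 289m ≡ 26 (mod 217). With g = gcd(289, 217) = 1 dividing 26, divide through: 289m ≡ 26 (mod 217).
Since gcd(289, 217) = 1, m ≡ 26·(289)⁻¹ ≡ 139 (mod 217). Smallest non-negative: 139.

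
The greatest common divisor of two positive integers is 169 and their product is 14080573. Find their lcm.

gcd·lcm = product, so lcm = 14080573/169 = 83317.

83317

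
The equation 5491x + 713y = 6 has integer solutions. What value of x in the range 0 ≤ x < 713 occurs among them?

482

gcd(5491, 713) = 1 (Euclid: 5491 = 7·713 + 500; 713 = 1·500 + 213; 500 = 2·213 + 74; 213 = 2·74 + 65; 74 = 1·65 + 9; 65 = 7·9 + 2; 9 = 4·2 + 1; 2 = 2·1 + 0), and 1 | 6.
Extended Euclid: 5491·(318) + 713·(-2449) = 1. Scale by 6: x₀ = 1908.
General solution x = x₀ + 713t; reducing mod 713 gives x = 482 (and y = -3712).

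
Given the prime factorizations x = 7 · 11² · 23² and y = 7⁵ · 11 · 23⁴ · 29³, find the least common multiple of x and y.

max exponent per prime: 7⁵ · 11² · 23⁴ · 29³ = 13879726491187403

13879726491187403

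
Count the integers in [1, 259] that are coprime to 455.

164

Prime factors of 455: 5, 7, 13. Count integers ≤ 259 divisible by none of them.
By inclusion–exclusion: 259 − ⌊259/5⌋ − ⌊259/7⌋ − ⌊259/13⌋ + ⌊259/35⌋ + ⌊259/65⌋ + ⌊259/91⌋ − ⌊259/455⌋ = 164.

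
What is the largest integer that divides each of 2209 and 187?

1

2209 = 47²
187 = 11 · 17
Common: 1 = 1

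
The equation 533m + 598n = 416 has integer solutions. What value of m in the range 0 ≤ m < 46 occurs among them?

12

Euclid: 598 = 1·533 + 65; 533 = 8·65 + 13; 65 = 5·13 + 0 → gcd = 13; 416 = 13·32.
Back-substitution yields 533·(9) + 598·(-8) = 13, so one solution is m = 9·32 = 288, n = -8·32 = -256.
Solutions in m differ by 598/13 = 46; the one in [0, 46) is 288 mod 46 = 12.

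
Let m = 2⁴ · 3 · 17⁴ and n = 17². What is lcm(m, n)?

max exponent per prime: 2⁴ · 3 · 17⁴ = 4009008

4009008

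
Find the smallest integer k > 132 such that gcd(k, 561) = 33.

Multiples of 33 above 132: 33·5, 33·6, … . Need the cofactor coprime to 561/33 = 17.
Checking s = 5, 6, … the first with gcd(s, 17) = 1 is s = 5, giving 165.

165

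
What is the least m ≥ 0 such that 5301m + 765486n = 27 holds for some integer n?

21083

gcd(5301, 765486) = 9 (Euclid: 765486 = 144·5301 + 2142; 5301 = 2·2142 + 1017; 2142 = 2·1017 + 108; 1017 = 9·108 + 45; 108 = 2·45 + 18; 45 = 2·18 + 9; 18 = 2·9 + 0), and 9 | 27.
Extended Euclid: 5301·(35379) + 765486·(-245) = 9. Scale by 3: m₀ = 106137.
General solution m = m₀ + 85054t; reducing mod 85054 gives m = 21083 (and n = -146).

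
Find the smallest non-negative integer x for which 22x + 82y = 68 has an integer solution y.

18

Reduce mod 82: 22x ≡ 68 (mod 82). With g = gcd(22, 82) = 2 dividing 68, divide through: 11x ≡ 34 (mod 41).
Since gcd(11, 41) = 1, x ≡ 34·(11)⁻¹ ≡ 18 (mod 41). Smallest non-negative: 18.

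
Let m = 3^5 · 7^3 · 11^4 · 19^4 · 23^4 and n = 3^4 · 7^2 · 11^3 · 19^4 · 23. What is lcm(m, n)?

44503778166649535349

max exponent per prime: 3^5 · 7^3 · 11^4 · 19^4 · 23^4 = 44503778166649535349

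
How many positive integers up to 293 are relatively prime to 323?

323 = 17·19. Inclusion–exclusion on these primes:
293 − ⌊293/17⌋ − ⌊293/19⌋ + ⌊293/323⌋ = 261

261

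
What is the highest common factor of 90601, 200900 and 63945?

49

gcd(90601, 200900): 200900 = 2·90601 + 19698; 90601 = 4·19698 + 11809; 19698 = 1·11809 + 7889; 11809 = 1·7889 + 3920; 7889 = 2·3920 + 49; 3920 = 80·49 + 0 → 49
gcd(49, 63945): 63945 = 1305·49 + 0 → 49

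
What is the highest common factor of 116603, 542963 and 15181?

gcd(116603, 542963): 542963 = 4·116603 + 76551; 116603 = 1·76551 + 40052; 76551 = 1·40052 + 36499; 40052 = 1·36499 + 3553; 36499 = 10·3553 + 969; 3553 = 3·969 + 646; 969 = 1·646 + 323; 646 = 2·323 + 0 → 323
gcd(323, 15181): 15181 = 47·323 + 0 → 323

323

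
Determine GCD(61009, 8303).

Euclid: 61009 = 7·8303 + 2888; 8303 = 2·2888 + 2527; 2888 = 1·2527 + 361; 2527 = 7·361 + 0. Last nonzero remainder: 361.

361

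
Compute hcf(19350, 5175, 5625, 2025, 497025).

gcd(19350, 5175): 19350 = 3·5175 + 3825; 5175 = 1·3825 + 1350; 3825 = 2·1350 + 1125; 1350 = 1·1125 + 225; 1125 = 5·225 + 0 → 225
gcd(225, 5625): 5625 = 25·225 + 0 → 225
gcd(225, 2025): 2025 = 9·225 + 0 → 225
gcd(225, 497025): 497025 = 2209·225 + 0 → 225

225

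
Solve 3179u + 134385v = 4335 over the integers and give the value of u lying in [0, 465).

gcd(3179, 134385) = 289 (Euclid: 134385 = 42·3179 + 867; 3179 = 3·867 + 578; 867 = 1·578 + 289; 578 = 2·289 + 0), and 289 | 4335.
Extended Euclid: 3179·(-169) + 134385·(4) = 289. Scale by 15: u₀ = -2535.
General solution u = u₀ + 465t; reducing mod 465 gives u = 255 (and v = -6).

255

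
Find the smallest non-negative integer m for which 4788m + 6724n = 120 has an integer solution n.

Euclid: 6724 = 1·4788 + 1936; 4788 = 2·1936 + 916; 1936 = 2·916 + 104; 916 = 8·104 + 84; 104 = 1·84 + 20; 84 = 4·20 + 4; 20 = 5·4 + 0 → gcd = 4; 120 = 4·30.
Back-substitution yields 4788·(323) + 6724·(-230) = 4, so one solution is m = 323·30 = 9690, n = -230·30 = -6900.
Solutions in m differ by 6724/4 = 1681; the one in [0, 1681) is 9690 mod 1681 = 1285.

1285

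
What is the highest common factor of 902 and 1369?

1

Euclid: 1369 = 1·902 + 467; 902 = 1·467 + 435; 467 = 1·435 + 32; 435 = 13·32 + 19; 32 = 1·19 + 13; 19 = 1·13 + 6; 13 = 2·6 + 1; 6 = 6·1 + 0. Last nonzero remainder: 1.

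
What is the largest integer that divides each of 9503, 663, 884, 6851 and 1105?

221

9503 = 13 · 17 · 43; 663 = 3 · 13 · 17; 884 = 2² · 13 · 17; 6851 = 13 · 17 · 31; 1105 = 5 · 13 · 17
gcd takes min exponent of each prime: 13 · 17 = 221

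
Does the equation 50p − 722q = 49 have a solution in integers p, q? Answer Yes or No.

gcd(50, 722): 722 = 14·50 + 22; 50 = 2·22 + 6; 22 = 3·6 + 4; 6 = 1·4 + 2; 4 = 2·2 + 0 → 2
2 does not divide 49, so a solution does not exist.

No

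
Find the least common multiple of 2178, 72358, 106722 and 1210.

2178 = 2 · 3² · 11²; 72358 = 2 · 11² · 13 · 23; 106722 = 2 · 3² · 7² · 11²; 1210 = 2 · 5 · 11²
lcm takes max exponent of each prime: 2 · 3² · 5 · 7² · 11² · 13 · 23 = 159549390

159549390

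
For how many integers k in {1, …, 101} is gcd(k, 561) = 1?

58

561 = 3·11·17. Inclusion–exclusion on these primes:
101 − ⌊101/3⌋ − ⌊101/11⌋ − ⌊101/17⌋ + ⌊101/33⌋ + ⌊101/51⌋ + ⌊101/187⌋ − ⌊101/561⌋ = 58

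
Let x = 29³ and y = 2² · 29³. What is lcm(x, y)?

97556

max exponent per prime: 2² · 29³ = 97556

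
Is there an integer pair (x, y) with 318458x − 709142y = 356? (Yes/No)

No

By Bézout, 318458x − 709142y = 356 has integer solutions iff gcd(318458, 709142) | 356.
Euclid: 709142 = 2·318458 + 72226; 318458 = 4·72226 + 29554; 72226 = 2·29554 + 13118; 29554 = 2·13118 + 3318; 13118 = 3·3318 + 3164; 3318 = 1·3164 + 154; 3164 = 20·154 + 84; 154 = 1·84 + 70; 84 = 1·70 + 14; 70 = 5·14 + 0. gcd = 14; 356 mod 14 = 6. No.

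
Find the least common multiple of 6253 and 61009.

2257333

6253 = 13² · 37; 61009 = 13² · 19²
max exponents: 13² · 19² · 37 = 2257333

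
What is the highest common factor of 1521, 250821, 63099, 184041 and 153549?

gcd(1521, 250821): 250821 = 164·1521 + 1377; 1521 = 1·1377 + 144; 1377 = 9·144 + 81; 144 = 1·81 + 63; 81 = 1·63 + 18; 63 = 3·18 + 9; 18 = 2·9 + 0 → 9
gcd(9, 63099): 63099 = 7011·9 + 0 → 9
gcd(9, 184041): 184041 = 20449·9 + 0 → 9
gcd(9, 153549): 153549 = 17061·9 + 0 → 9

9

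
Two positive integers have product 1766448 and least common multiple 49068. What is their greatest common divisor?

36

gcd·lcm = product, so gcd = 1766448/49068 = 36.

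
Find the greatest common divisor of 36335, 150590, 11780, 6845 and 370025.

5

36335 = 5 · 13² · 43; 150590 = 2 · 5 · 11 · 37²; 11780 = 2² · 5 · 19 · 31; 6845 = 5 · 37²; 370025 = 5² · 19² · 41
gcd takes min exponent of each prime: 5 = 5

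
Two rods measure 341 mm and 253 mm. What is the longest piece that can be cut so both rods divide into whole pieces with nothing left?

11

Euclid: 341 = 1·253 + 88; 253 = 2·88 + 77; 88 = 1·77 + 11; 77 = 7·11 + 0. Last nonzero remainder: 11.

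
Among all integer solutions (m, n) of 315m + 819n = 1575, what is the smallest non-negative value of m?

Euclid: 819 = 2·315 + 189; 315 = 1·189 + 126; 189 = 1·126 + 63; 126 = 2·63 + 0 → gcd = 63; 1575 = 63·25.
Back-substitution yields 315·(-5) + 819·(2) = 63, so one solution is m = -5·25 = -125, n = 2·25 = 50.
Solutions in m differ by 819/63 = 13; the one in [0, 13) is -125 mod 13 = 5.

5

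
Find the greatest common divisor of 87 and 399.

3

87 = 3 · 29
399 = 3 · 7 · 19
Common: 3 = 3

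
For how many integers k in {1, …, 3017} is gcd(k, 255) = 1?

Prime factors of 255: 3, 5, 17. Count integers ≤ 3017 divisible by none of them.
By inclusion–exclusion: 3017 − ⌊3017/3⌋ − ⌊3017/5⌋ − ⌊3017/17⌋ + ⌊3017/15⌋ + ⌊3017/51⌋ + ⌊3017/85⌋ − ⌊3017/255⌋ = 1516.

1516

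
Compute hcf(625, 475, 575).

25

625 = 5⁴; 475 = 5² · 19; 575 = 5² · 23
gcd takes min exponent of each prime: 5² = 25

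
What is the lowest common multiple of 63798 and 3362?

63798 = 2 · 3 · 7³ · 31; 3362 = 2 · 41²
max exponents: 2 · 3 · 7³ · 31 · 41² = 107244438

107244438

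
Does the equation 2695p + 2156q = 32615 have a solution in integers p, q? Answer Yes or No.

No

gcd(2695, 2156): 2695 = 1·2156 + 539; 2156 = 4·539 + 0 → 539
539 does not divide 32615, so a solution does not exist.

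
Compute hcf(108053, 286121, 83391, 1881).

108053 = 11² · 19 · 47; 286121 = 11 · 19 · 37²; 83391 = 3 · 7 · 11 · 19²; 1881 = 3² · 11 · 19
gcd takes min exponent of each prime: 11 · 19 = 209

209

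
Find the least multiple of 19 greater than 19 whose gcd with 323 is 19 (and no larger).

Multiples of 19 above 19: 19·2, 19·3, … . Need the cofactor coprime to 323/19 = 17.
Checking s = 2, 3, … the first with gcd(s, 17) = 1 is s = 2, giving 38.

38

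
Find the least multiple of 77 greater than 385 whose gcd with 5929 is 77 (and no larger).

5929 = 77·77. Any t with gcd(t, 5929) = 77 is a multiple of 77, say 77s, with s coprime to 77.
Need s > 385/77, so s ≥ 6. First s ≥ 6 with gcd(s, 77) = 1 is s = 6. Thus t = 77·6 = 462.

462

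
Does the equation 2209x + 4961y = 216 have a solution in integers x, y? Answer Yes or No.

By Bézout, 2209x + 4961y = 216 has integer solutions iff gcd(2209, 4961) | 216.
Euclid: 4961 = 2·2209 + 543; 2209 = 4·543 + 37; 543 = 14·37 + 25; 37 = 1·25 + 12; 25 = 2·12 + 1; 12 = 12·1 + 0. gcd = 1; 216 mod 1 = 0. Yes.

Yes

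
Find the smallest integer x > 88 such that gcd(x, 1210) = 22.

132

gcd(x, 1210) = 22 forces 22 | x; write x = 22s. Then gcd(22s, 22·55) = 22·gcd(s, 55), so need gcd(s, 55) = 1.
22s > 88 gives s ≥ 5. The least s ≥ 5 coprime to 55 is 6, so x = 22·6 = 132.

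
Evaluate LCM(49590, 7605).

49590 = 2 · 3² · 5 · 19 · 29; 7605 = 3² · 5 · 13²
max exponents: 2 · 3² · 5 · 13² · 19 · 29 = 8380710

8380710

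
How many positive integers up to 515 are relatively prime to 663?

300

Prime factors of 663: 3, 13, 17. Count integers ≤ 515 divisible by none of them.
By inclusion–exclusion: 515 − ⌊515/3⌋ − ⌊515/13⌋ − ⌊515/17⌋ + ⌊515/39⌋ + ⌊515/51⌋ + ⌊515/221⌋ − ⌊515/663⌋ = 300.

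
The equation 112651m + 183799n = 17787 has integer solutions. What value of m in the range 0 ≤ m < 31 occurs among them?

23

gcd(112651, 183799) = 5929 (Euclid: 183799 = 1·112651 + 71148; 112651 = 1·71148 + 41503; 71148 = 1·41503 + 29645; 41503 = 1·29645 + 11858; 29645 = 2·11858 + 5929; 11858 = 2·5929 + 0), and 5929 | 17787.
Extended Euclid: 112651·(-13) + 183799·(8) = 5929. Scale by 3: m₀ = -39.
General solution m = m₀ + 31t; reducing mod 31 gives m = 23 (and n = -14).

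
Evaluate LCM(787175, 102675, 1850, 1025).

787175 = 5² · 23 · 37²; 102675 = 3 · 5² · 37²; 1850 = 2 · 5² · 37; 1025 = 5² · 41
lcm takes max exponent of each prime: 2 · 3 · 5² · 23 · 37² · 41 = 193645050

193645050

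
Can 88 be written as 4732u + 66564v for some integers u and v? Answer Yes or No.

By Bézout, 4732u + 66564v = 88 has integer solutions iff gcd(4732, 66564) | 88.
Euclid: 66564 = 14·4732 + 316; 4732 = 14·316 + 308; 316 = 1·308 + 8; 308 = 38·8 + 4; 8 = 2·4 + 0. gcd = 4; 88 mod 4 = 0. Yes.

Yes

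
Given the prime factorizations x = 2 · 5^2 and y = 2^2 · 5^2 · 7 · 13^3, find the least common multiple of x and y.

max exponent per prime: 2^2 · 5^2 · 7 · 13^3 = 1537900

1537900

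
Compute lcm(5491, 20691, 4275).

149492475

lcm(5491, 20691) = 5491·20691/gcd = 113614281/19 = 5979699
lcm(5979699, 4275) = 5979699·4275/gcd = 25563213225/171 = 149492475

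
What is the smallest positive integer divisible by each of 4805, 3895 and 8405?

153466895

4805 = 5 · 31²; 3895 = 5 · 19 · 41; 8405 = 5 · 41²
lcm takes max exponent of each prime: 5 · 19 · 31² · 41² = 153466895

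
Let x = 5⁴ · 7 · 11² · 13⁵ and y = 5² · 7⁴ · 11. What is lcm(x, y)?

max exponent per prime: 5⁴ · 7⁴ · 11² · 13⁵ = 67417758533125

67417758533125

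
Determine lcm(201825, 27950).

201825 = 3³ · 5² · 13 · 23; 27950 = 2 · 5² · 13 · 43
max exponents: 2 · 3³ · 5² · 13 · 23 · 43 = 17356950

17356950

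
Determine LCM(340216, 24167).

8222000072

gcd first: 340216 = 14·24167 + 1878; 24167 = 12·1878 + 1631; 1878 = 1·1631 + 247; 1631 = 6·247 + 149; 247 = 1·149 + 98; 149 = 1·98 + 51; 98 = 1·51 + 47; 51 = 1·47 + 4; 47 = 11·4 + 3; 4 = 1·3 + 1; 3 = 3·1 + 0 → gcd = 1
lcm = 340216·24167/gcd = 8222000072/1 = 8222000072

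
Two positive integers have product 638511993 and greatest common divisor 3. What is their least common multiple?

212837331

For any two positive integers, gcd × lcm equals their product. Hence lcm = 638511993 / 3 = 212837331.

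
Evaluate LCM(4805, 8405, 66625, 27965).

4805 = 5 · 31²; 8405 = 5 · 41²; 66625 = 5³ · 13 · 41; 27965 = 5 · 7 · 17 · 47
lcm takes max exponent of each prime: 5³ · 7 · 13 · 17 · 31² · 41² · 47 = 14682137458625

14682137458625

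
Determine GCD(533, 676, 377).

gcd(533, 676): 676 = 1·533 + 143; 533 = 3·143 + 104; 143 = 1·104 + 39; 104 = 2·39 + 26; 39 = 1·26 + 13; 26 = 2·13 + 0 → 13
gcd(13, 377): 377 = 29·13 + 0 → 13

13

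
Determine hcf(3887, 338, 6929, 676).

169

gcd(3887, 338): 3887 = 11·338 + 169; 338 = 2·169 + 0 → 169
gcd(169, 6929): 6929 = 41·169 + 0 → 169
gcd(169, 676): 676 = 4·169 + 0 → 169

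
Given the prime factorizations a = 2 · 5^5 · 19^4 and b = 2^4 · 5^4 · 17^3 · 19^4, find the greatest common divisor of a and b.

162901250

min exponent per shared prime: 2 · 5^4 · 19^4 = 162901250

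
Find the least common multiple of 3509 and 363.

10527

gcd first: 3509 = 9·363 + 242; 363 = 1·242 + 121; 242 = 2·121 + 0 → gcd = 121
lcm = 3509·363/gcd = 1273767/121 = 10527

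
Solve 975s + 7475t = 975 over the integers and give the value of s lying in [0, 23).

Euclid: 7475 = 7·975 + 650; 975 = 1·650 + 325; 650 = 2·325 + 0 → gcd = 325; 975 = 325·3.
Back-substitution yields 975·(8) + 7475·(-1) = 325, so one solution is s = 8·3 = 24, t = -1·3 = -3.
Solutions in s differ by 7475/325 = 23; the one in [0, 23) is 24 mod 23 = 1.

1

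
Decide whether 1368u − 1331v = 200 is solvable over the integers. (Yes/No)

gcd(1368, 1331): 1368 = 1·1331 + 37; 1331 = 35·37 + 36; 37 = 1·36 + 1; 36 = 36·1 + 0 → 1
1 divides 200, so a solution exists.

Yes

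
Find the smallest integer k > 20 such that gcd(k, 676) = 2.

Multiples of 2 above 20: 2·11, 2·12, … . Need the cofactor coprime to 676/2 = 338.
Checking s = 11, 12, … the first with gcd(s, 338) = 1 is s = 11, giving 22.

22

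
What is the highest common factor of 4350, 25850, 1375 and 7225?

25

gcd(4350, 25850): 25850 = 5·4350 + 4100; 4350 = 1·4100 + 250; 4100 = 16·250 + 100; 250 = 2·100 + 50; 100 = 2·50 + 0 → 50
gcd(50, 1375): 1375 = 27·50 + 25; 50 = 2·25 + 0 → 25
gcd(25, 7225): 7225 = 289·25 + 0 → 25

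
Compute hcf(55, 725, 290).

5

gcd(55, 725): 725 = 13·55 + 10; 55 = 5·10 + 5; 10 = 2·5 + 0 → 5
gcd(5, 290): 290 = 58·5 + 0 → 5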